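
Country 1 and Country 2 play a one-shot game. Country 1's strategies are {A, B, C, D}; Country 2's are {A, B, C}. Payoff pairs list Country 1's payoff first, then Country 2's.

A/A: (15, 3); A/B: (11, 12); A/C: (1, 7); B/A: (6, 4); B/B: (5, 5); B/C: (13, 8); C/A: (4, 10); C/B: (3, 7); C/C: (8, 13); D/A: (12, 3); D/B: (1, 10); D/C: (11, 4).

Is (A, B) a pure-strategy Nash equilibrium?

Holding Country 2 at B: Country 1 gets 11 from A, versus 5 from B, 3 from C, 1 from D. No profitable deviation for Country 1.
Holding Country 1 at A: Country 2 gets 12 from B, versus 3 from A, 7 from C. No profitable deviation for Country 2 either.

Yes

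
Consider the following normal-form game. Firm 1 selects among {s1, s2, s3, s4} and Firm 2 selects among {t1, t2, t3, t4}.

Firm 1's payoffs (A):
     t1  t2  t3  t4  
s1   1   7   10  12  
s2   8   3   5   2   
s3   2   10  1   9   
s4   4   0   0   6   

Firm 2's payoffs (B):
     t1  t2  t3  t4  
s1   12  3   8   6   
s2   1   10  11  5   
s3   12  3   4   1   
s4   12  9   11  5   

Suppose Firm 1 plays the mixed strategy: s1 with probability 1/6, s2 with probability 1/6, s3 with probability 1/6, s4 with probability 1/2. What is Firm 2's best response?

Firm 2's best reply maximizes expected payoff against the mix.
t1: (1/6)·12 + (1/6)·1 + (1/6)·12 + (1/2)·12 = 61/6
t2: (1/6)·3 + (1/6)·10 + (1/6)·3 + (1/2)·9 = 43/6
t3: (1/6)·8 + (1/6)·11 + (1/6)·4 + (1/2)·11 = 28/3
t4: (1/6)·6 + (1/6)·5 + (1/6)·1 + (1/2)·5 = 9/2
Highest expected payoff is 61/6, from t1.

t1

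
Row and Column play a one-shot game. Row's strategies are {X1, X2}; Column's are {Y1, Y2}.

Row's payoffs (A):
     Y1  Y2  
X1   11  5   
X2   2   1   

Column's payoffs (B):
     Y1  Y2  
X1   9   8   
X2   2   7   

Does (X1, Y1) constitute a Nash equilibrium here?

Yes

Holding Column at Y1: Row gets 11 from X1, versus 2 from X2. No profitable deviation for Row.
Holding Row at X1: Column gets 9 from Y1, versus 8 from Y2. No profitable deviation for Column either.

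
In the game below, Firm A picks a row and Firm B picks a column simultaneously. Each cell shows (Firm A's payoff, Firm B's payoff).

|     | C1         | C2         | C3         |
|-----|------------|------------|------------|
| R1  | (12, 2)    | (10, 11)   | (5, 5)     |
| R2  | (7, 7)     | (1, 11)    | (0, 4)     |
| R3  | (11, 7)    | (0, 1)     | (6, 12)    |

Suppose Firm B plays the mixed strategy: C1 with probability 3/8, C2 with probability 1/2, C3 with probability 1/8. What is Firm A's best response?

R1

Compute Firm A's expected payoff from each pure strategy against the given mix.
R1: (3/8)·12 + (1/2)·10 + (1/8)·5 = 81/8
R2: (3/8)·7 + (1/2)·1 + (1/8)·0 = 25/8
R3: (3/8)·11 + (1/2)·0 + (1/8)·6 = 39/8
Highest expected payoff is 81/8, from R1.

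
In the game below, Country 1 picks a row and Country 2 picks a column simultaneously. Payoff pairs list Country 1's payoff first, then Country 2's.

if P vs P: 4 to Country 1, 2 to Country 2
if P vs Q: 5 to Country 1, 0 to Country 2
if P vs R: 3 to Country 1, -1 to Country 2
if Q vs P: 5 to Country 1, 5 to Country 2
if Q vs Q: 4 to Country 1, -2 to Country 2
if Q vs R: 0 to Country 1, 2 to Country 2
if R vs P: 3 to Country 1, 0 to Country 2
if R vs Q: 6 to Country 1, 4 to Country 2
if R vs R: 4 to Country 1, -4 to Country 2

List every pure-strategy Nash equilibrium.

(Q, P) and (R, Q)

A profile is a Nash equilibrium when each player is best-responding to the other.
Country 1's best responses — vs P: Q (payoff 5); vs Q: R (payoff 6); vs R: R (payoff 4).
Country 2's best responses — vs P: P (payoff 2); vs Q: P (payoff 5); vs R: Q (payoff 4).
Mutual best responses occur at (Q, P) and (R, Q); at each, neither player gains by switching.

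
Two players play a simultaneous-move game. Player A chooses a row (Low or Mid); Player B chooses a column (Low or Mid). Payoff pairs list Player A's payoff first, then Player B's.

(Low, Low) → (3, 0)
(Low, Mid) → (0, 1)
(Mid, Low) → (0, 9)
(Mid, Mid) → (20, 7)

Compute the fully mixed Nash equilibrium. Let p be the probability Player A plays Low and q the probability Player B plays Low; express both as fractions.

p = 2/3, q = 20/23

Each player's mixing probability is pinned down by making the *other* player indifferent.
Player B indifferent between Low and Mid: p·0 + (1−p)·9 = p·1 + (1−p)·7 ⟹ 9 + (-9)p = 7 + (-6)p ⟹ p = 2/3.
Player A indifferent between Low and Mid: q·3 + (1−q)·0 = q·0 + (1−q)·20 ⟹ 0 + 3q = 20 + (-20)q ⟹ q = 20/23.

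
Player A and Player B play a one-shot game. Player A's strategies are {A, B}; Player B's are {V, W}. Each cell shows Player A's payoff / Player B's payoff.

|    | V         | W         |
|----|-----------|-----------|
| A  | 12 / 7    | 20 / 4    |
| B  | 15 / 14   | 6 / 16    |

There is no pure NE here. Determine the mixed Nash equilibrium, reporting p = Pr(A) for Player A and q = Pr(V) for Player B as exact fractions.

In a mixed NE each player is indifferent between their pure strategies, so the opponent's mix sets the indifference.
Player B indifferent between V and W: p·7 + (1−p)·14 = p·4 + (1−p)·16 ⟹ 14 + (-7)p = 16 + (-12)p ⟹ p = 2/5.
Player A indifferent between A and B: q·12 + (1−q)·20 = q·15 + (1−q)·6 ⟹ 20 + (-8)q = 6 + 9q ⟹ q = 14/17.

p = 2/5, q = 14/17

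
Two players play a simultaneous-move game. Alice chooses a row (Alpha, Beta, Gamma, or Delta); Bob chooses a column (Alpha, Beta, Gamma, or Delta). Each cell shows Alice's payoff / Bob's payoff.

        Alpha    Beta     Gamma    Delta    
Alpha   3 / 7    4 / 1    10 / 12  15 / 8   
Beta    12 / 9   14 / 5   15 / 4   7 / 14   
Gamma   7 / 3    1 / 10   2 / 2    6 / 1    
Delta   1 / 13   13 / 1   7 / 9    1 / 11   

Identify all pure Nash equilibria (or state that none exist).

Find each player's best response to every opponent strategy; NE are the intersections.
Alice's best responses — vs Alpha: Beta (payoff 12); vs Beta: Beta (payoff 14); vs Gamma: Beta (payoff 15); vs Delta: Alpha (payoff 15).
Bob's best responses — vs Alpha: Gamma (payoff 12); vs Beta: Delta (payoff 14); vs Gamma: Beta (payoff 10); vs Delta: Alpha (payoff 13).
No cell has both players best-responding. For instance, Alice's best reply to Delta is Alpha, but against Alpha Bob prefers Gamma over Delta.

None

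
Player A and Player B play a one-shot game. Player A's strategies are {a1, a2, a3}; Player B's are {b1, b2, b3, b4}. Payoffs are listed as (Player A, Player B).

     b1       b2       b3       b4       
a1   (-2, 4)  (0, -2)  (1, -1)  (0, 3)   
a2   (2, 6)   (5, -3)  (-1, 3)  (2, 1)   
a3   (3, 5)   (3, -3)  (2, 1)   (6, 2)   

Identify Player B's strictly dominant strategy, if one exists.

b1

Check whether one of Player B's strategies beats all alternatives regardless of what the opponent does.
b1 strictly dominates: vs a1: 4 > each of {-2, -1, 3}; vs a2: 6 > each of {-3, 3, 1}; vs a3: 5 > each of {-3, 1, 2}.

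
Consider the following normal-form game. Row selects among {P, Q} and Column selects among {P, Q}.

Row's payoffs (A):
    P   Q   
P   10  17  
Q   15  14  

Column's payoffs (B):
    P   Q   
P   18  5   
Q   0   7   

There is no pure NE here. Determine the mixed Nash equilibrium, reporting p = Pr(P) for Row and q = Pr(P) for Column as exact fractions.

p = 7/20, q = 3/8

Each player's mixing probability is pinned down by making the *other* player indifferent.
Column indifferent between P and Q: p·18 + (1−p)·0 = p·5 + (1−p)·7 ⟹ 0 + 18p = 7 + (-2)p ⟹ p = 7/20.
Row indifferent between P and Q: q·10 + (1−q)·17 = q·15 + (1−q)·14 ⟹ 17 + (-7)q = 14 + 1q ⟹ q = 3/8.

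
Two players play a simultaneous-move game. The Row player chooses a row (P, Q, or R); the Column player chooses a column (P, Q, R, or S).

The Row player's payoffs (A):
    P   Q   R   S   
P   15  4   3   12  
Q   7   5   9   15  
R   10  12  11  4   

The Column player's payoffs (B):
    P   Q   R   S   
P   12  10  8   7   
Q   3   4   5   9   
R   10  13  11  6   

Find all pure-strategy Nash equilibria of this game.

(P, P), (Q, S), and (R, Q)

A profile is a Nash equilibrium when each player is best-responding to the other.
The Row player's best responses — vs P: P (payoff 15); vs Q: R (payoff 12); vs R: R (payoff 11); vs S: Q (payoff 15).
The Column player's best responses — vs P: P (payoff 12); vs Q: S (payoff 9); vs R: Q (payoff 13).
Mutual best responses occur at (P, P), (Q, S), and (R, Q); at each, neither player gains by switching.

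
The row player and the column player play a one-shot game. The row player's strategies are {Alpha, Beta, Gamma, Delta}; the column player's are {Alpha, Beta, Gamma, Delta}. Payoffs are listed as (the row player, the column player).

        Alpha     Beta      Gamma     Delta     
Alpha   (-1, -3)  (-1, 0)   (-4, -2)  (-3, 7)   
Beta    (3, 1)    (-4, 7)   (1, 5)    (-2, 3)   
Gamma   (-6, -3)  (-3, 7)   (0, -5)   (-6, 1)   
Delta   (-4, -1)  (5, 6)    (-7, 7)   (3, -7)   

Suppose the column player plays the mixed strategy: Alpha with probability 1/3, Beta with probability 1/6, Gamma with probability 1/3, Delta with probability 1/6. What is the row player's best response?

Beta

The row player's best reply maximizes expected payoff against the mix.
Alpha: (1/3)·(-1) + (1/6)·(-1) + (1/3)·(-4) + (1/6)·(-3) = -7/3
Beta: (1/3)·3 + (1/6)·(-4) + (1/3)·1 + (1/6)·(-2) = 1/3
Gamma: (1/3)·(-6) + (1/6)·(-3) + (1/3)·0 + (1/6)·(-6) = -7/2
Delta: (1/3)·(-4) + (1/6)·5 + (1/3)·(-7) + (1/6)·3 = -7/3
Highest expected payoff is 1/3, from Beta.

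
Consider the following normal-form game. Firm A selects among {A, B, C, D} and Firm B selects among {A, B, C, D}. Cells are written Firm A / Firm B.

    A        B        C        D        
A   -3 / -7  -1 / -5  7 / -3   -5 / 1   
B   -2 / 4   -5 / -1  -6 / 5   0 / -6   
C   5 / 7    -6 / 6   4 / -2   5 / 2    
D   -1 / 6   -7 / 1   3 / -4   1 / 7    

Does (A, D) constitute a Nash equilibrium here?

No

Holding Firm B at D: Firm A gets -5 from A but could get 5 by switching to C. Firm A has a profitable deviation.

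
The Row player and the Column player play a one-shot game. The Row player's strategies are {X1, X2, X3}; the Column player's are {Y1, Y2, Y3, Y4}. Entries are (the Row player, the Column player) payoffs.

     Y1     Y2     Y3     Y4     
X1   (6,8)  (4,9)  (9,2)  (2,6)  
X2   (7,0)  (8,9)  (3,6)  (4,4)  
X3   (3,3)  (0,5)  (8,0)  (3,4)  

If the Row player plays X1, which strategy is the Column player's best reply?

With the Row player fixed at X1, the Column player's payoffs are: Y1 → 8, Y2 → 9, Y3 → 2, Y4 → 6.
The maximum is 9, achieved by Y2.

Y2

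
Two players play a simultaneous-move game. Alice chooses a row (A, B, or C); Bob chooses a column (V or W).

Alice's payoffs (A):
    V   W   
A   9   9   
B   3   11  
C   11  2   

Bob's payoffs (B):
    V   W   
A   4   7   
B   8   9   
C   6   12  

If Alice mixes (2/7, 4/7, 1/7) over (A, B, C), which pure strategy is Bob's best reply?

Compute Bob's expected payoff from each pure strategy against the given mix.
V: (2/7)·4 + (4/7)·8 + (1/7)·6 = 46/7
W: (2/7)·7 + (4/7)·9 + (1/7)·12 = 62/7
Highest expected payoff is 62/7, from W.

W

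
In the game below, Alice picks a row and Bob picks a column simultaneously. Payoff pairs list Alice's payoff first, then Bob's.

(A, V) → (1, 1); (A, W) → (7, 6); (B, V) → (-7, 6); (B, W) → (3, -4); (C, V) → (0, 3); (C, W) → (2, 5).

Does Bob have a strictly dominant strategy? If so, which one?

No strictly dominant strategy

A strategy is strictly dominant if it gives Bob a strictly higher payoff than every other strategy, against every choice by the opponent.
V is not dominant: against A, W gives 6 > 1.
W is not dominant: against B, V gives 6 > -4.
No single strategy is best against every opponent action.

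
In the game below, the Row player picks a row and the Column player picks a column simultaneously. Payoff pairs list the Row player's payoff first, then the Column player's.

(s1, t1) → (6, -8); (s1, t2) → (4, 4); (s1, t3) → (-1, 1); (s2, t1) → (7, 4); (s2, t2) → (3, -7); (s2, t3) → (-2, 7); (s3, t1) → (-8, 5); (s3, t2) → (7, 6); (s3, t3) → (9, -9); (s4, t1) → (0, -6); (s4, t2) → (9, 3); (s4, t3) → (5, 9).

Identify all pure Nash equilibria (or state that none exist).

A profile is a Nash equilibrium when each player is best-responding to the other.
The Row player's best responses — vs t1: s2 (payoff 7); vs t2: s4 (payoff 9); vs t3: s3 (payoff 9).
The Column player's best responses — vs s1: t2 (payoff 4); vs s2: t3 (payoff 7); vs s3: t2 (payoff 6); vs s4: t3 (payoff 9).
No cell has both players best-responding. For instance, the Row player's best reply to t1 is s2, but against s2 the Column player prefers t3 over t1.

No pure-strategy Nash equilibrium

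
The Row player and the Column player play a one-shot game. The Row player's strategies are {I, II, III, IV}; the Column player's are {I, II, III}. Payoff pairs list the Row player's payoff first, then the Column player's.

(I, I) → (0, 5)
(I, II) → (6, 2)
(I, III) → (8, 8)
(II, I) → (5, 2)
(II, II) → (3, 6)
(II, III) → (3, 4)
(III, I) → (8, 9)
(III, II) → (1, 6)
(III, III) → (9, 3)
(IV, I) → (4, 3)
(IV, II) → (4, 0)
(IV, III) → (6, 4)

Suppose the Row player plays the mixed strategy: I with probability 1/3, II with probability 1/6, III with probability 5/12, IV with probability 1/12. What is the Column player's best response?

Compute the Column player's expected payoff from each pure strategy against the given mix.
I: (1/3)·5 + (1/6)·2 + (5/12)·9 + (1/12)·3 = 6
II: (1/3)·2 + (1/6)·6 + (5/12)·6 + (1/12)·0 = 25/6
III: (1/3)·8 + (1/6)·4 + (5/12)·3 + (1/12)·4 = 59/12
Highest expected payoff is 6, from I.

I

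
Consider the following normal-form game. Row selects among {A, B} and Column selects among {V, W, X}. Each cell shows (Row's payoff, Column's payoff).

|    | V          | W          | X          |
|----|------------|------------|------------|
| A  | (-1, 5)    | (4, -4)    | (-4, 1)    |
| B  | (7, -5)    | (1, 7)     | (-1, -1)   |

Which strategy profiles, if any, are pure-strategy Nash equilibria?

Find each player's best response to every opponent strategy; NE are the intersections.
Row's best responses — vs V: B (payoff 7); vs W: A (payoff 4); vs X: B (payoff -1).
Column's best responses — vs A: V (payoff 5); vs B: W (payoff 7).
No cell has both players best-responding. For instance, Row's best reply to X is B, but against B Column prefers W over X.

None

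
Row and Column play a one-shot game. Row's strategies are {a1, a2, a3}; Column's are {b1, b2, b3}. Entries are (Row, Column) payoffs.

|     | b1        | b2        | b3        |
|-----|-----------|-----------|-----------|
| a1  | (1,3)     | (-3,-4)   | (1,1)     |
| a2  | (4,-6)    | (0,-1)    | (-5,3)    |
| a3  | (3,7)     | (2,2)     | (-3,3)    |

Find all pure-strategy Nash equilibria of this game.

Find each player's best response to every opponent strategy; NE are the intersections.
Row's best responses — vs b1: a2 (payoff 4); vs b2: a3 (payoff 2); vs b3: a1 (payoff 1).
Column's best responses — vs a1: b1 (payoff 3); vs a2: b3 (payoff 3); vs a3: b1 (payoff 7).
No cell has both players best-responding. For instance, Row's best reply to b3 is a1, but against a1 Column prefers b1 over b3.

None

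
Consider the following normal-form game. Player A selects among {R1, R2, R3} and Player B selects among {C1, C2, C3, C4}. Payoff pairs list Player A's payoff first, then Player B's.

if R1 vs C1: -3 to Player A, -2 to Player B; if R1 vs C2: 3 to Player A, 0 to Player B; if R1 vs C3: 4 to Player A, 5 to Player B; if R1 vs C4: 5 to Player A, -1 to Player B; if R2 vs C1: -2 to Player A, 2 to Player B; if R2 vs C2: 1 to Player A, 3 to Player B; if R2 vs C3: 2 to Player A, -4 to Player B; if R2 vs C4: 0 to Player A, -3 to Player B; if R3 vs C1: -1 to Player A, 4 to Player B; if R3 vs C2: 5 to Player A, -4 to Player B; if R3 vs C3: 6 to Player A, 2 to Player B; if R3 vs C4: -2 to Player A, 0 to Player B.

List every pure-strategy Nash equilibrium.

A profile is a Nash equilibrium when each player is best-responding to the other.
Player A's best responses — vs C1: R3 (payoff -1); vs C2: R3 (payoff 5); vs C3: R3 (payoff 6); vs C4: R1 (payoff 5).
Player B's best responses — vs R1: C3 (payoff 5); vs R2: C2 (payoff 3); vs R3: C1 (payoff 4).
The only mutual best response is (R3, C1); neither player gains by switching there.

(R3, C1)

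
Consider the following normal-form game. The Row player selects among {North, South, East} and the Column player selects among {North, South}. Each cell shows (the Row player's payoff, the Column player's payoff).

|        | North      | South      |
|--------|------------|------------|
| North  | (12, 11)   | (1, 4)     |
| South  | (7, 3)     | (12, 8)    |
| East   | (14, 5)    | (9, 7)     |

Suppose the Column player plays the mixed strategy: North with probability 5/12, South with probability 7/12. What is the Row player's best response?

The Row player's best reply maximizes expected payoff against the mix.
North: (5/12)·12 + (7/12)·1 = 67/12
South: (5/12)·7 + (7/12)·12 = 119/12
East: (5/12)·14 + (7/12)·9 = 133/12
Highest expected payoff is 133/12, from East.

East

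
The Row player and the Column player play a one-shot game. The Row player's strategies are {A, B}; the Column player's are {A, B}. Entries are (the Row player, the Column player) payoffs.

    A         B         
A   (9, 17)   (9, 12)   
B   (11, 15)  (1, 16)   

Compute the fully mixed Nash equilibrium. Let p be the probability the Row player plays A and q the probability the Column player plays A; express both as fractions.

In a mixed NE each player is indifferent between their pure strategies, so the opponent's mix sets the indifference.
The Column player indifferent between A and B: p·17 + (1−p)·15 = p·12 + (1−p)·16 ⟹ 15 + 2p = 16 + (-4)p ⟹ p = 1/6.
The Row player indifferent between A and B: q·9 + (1−q)·9 = q·11 + (1−q)·1 ⟹ 9 + 0q = 1 + 10q ⟹ q = 4/5.

p = 1/6, q = 4/5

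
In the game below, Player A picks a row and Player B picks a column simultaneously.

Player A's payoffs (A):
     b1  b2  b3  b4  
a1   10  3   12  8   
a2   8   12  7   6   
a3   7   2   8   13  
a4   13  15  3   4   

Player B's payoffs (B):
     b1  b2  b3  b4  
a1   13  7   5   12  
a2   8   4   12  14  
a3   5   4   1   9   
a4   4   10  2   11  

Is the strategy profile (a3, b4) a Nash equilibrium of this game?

Yes

Holding Player B at b4: Player A gets 13 from a3, versus 8 from a1, 6 from a2, 4 from a4. No profitable deviation for Player A.
Holding Player A at a3: Player B gets 9 from b4, versus 5 from b1, 4 from b2, 1 from b3. No profitable deviation for Player B either.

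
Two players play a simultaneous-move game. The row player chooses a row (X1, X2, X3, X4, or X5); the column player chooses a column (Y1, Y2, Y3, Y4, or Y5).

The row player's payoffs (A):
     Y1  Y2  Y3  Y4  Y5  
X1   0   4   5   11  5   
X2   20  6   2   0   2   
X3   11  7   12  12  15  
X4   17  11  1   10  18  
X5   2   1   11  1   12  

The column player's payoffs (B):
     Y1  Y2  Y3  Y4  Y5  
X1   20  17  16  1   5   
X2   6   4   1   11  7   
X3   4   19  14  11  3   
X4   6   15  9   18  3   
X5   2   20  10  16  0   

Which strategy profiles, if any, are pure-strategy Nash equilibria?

No pure-strategy Nash equilibrium

A profile is a Nash equilibrium when each player is best-responding to the other.
The row player's best responses — vs Y1: X2 (payoff 20); vs Y2: X4 (payoff 11); vs Y3: X3 (payoff 12); vs Y4: X3 (payoff 12); vs Y5: X4 (payoff 18).
The column player's best responses — vs X1: Y1 (payoff 20); vs X2: Y4 (payoff 11); vs X3: Y2 (payoff 19); vs X4: Y4 (payoff 18); vs X5: Y2 (payoff 20).
No cell has both players best-responding. For instance, the row player's best reply to Y1 is X2, but against X2 the column player prefers Y4 over Y1.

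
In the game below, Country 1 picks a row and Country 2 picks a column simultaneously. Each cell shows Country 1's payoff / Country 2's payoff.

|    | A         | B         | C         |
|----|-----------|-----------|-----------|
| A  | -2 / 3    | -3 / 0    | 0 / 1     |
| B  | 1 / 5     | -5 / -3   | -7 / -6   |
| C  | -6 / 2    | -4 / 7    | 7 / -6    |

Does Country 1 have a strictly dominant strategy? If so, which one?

Check whether one of Country 1's strategies beats all alternatives regardless of what the opponent does.
A is not dominant: against A, B gives 1 > -2.
B is not dominant: against B, A gives -3 > -5.
C is not dominant: against A, A gives -2 > -6.
No single strategy is best against every opponent action.

No strictly dominant strategy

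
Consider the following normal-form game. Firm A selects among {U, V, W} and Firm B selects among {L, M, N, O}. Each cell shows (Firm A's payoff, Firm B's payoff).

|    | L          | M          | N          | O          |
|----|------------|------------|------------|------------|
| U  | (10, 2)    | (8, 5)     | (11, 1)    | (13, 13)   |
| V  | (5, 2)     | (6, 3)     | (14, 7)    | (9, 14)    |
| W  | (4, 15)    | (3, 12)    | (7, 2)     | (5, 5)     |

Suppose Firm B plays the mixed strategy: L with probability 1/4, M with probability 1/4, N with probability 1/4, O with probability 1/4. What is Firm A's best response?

Compute Firm A's expected payoff from each pure strategy against the given mix.
U: (1/4)·10 + (1/4)·8 + (1/4)·11 + (1/4)·13 = 21/2
V: (1/4)·5 + (1/4)·6 + (1/4)·14 + (1/4)·9 = 17/2
W: (1/4)·4 + (1/4)·3 + (1/4)·7 + (1/4)·5 = 19/4
Highest expected payoff is 21/2, from U.

U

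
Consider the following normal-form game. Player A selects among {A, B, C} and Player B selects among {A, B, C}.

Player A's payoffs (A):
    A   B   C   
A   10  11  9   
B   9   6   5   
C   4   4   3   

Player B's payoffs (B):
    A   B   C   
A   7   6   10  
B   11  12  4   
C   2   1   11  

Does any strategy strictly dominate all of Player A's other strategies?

A

Check whether one of Player A's strategies beats all alternatives regardless of what the opponent does.
A strictly dominates: vs A: 10 > each of {9, 4}; vs B: 11 > each of {6, 4}; vs C: 9 > each of {5, 3}.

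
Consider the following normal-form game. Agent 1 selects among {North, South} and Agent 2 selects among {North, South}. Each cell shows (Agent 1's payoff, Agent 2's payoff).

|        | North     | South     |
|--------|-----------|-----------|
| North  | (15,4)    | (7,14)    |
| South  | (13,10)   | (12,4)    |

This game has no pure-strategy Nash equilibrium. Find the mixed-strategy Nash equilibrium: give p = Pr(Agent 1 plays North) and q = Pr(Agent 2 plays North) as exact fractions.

p = 3/8, q = 5/7

In a mixed NE each player is indifferent between their pure strategies, so the opponent's mix sets the indifference.
Agent 2 indifferent between North and South: p·4 + (1−p)·10 = p·14 + (1−p)·4 ⟹ 10 + (-6)p = 4 + 10p ⟹ p = 3/8.
Agent 1 indifferent between North and South: q·15 + (1−q)·7 = q·13 + (1−q)·12 ⟹ 7 + 8q = 12 + 1q ⟹ q = 5/7.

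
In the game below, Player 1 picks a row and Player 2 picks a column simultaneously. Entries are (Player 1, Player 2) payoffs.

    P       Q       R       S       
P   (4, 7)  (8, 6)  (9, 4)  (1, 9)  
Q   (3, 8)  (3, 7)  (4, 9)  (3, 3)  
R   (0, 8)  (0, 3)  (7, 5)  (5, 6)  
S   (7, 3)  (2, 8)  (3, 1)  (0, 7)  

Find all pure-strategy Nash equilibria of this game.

Find each player's best response to every opponent strategy; NE are the intersections.
Player 1's best responses — vs P: S (payoff 7); vs Q: P (payoff 8); vs R: P (payoff 9); vs S: R (payoff 5).
Player 2's best responses — vs P: S (payoff 9); vs Q: R (payoff 9); vs R: P (payoff 8); vs S: Q (payoff 8).
No cell has both players best-responding. For instance, Player 1's best reply to S is R, but against R Player 2 prefers P over S.

No pure-strategy Nash equilibrium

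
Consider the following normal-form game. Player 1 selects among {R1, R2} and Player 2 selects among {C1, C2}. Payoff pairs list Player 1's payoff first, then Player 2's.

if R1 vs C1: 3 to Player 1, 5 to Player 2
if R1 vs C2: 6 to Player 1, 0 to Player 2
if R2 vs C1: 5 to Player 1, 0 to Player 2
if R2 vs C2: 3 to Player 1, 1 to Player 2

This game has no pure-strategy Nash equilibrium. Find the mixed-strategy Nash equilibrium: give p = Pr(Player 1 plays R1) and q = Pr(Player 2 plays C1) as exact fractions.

In a mixed NE each player is indifferent between their pure strategies, so the opponent's mix sets the indifference.
Player 2 indifferent between C1 and C2: p·5 + (1−p)·0 = p·0 + (1−p)·1 ⟹ 0 + 5p = 1 + (-1)p ⟹ p = 1/6.
Player 1 indifferent between R1 and R2: q·3 + (1−q)·6 = q·5 + (1−q)·3 ⟹ 6 + (-3)q = 3 + 2q ⟹ q = 3/5.

p = 1/6, q = 3/5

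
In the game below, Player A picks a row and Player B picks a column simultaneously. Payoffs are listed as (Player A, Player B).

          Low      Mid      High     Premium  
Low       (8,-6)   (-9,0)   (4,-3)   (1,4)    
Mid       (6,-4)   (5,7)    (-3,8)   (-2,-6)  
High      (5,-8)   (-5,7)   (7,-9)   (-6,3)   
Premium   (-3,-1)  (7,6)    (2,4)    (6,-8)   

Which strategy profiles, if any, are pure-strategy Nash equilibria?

(Premium, Mid)

A profile is a Nash equilibrium when each player is best-responding to the other.
Player A's best responses — vs Low: Low (payoff 8); vs Mid: Premium (payoff 7); vs High: High (payoff 7); vs Premium: Premium (payoff 6).
Player B's best responses — vs Low: Premium (payoff 4); vs Mid: High (payoff 8); vs High: Mid (payoff 7); vs Premium: Mid (payoff 6).
The only mutual best response is (Premium, Mid); neither player gains by switching there.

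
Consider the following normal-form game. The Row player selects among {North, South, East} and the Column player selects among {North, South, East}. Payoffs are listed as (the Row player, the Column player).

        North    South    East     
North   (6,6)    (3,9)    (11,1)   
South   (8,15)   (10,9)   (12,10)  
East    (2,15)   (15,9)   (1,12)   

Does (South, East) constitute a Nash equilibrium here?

Holding the Column player at East: the Row player gets 12 from South, versus 11 from North, 1 from East. No profitable deviation for the Row player.
Holding the Row player at South: the Column player gets 10 from East but could get 15 by switching to North. The Column player has a profitable deviation.

No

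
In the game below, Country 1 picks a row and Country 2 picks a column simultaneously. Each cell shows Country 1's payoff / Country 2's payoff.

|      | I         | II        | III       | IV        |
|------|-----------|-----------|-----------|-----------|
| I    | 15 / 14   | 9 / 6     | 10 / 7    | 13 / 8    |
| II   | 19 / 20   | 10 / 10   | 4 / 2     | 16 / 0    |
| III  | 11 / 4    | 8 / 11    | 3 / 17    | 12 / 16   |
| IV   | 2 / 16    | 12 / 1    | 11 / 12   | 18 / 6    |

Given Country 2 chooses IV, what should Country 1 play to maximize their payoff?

IV

With Country 2 fixed at IV, Country 1's payoffs are: I → 13, II → 16, III → 12, IV → 18.
The maximum is 18, achieved by IV.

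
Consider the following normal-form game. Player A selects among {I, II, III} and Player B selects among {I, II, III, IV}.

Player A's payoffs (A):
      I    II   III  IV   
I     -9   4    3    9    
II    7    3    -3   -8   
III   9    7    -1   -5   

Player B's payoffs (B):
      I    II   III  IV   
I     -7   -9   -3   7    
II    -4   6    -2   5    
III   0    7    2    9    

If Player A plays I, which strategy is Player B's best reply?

IV

With Player A fixed at I, Player B's payoffs are: I → -7, II → -9, III → -3, IV → 7.
The maximum is 7, achieved by IV.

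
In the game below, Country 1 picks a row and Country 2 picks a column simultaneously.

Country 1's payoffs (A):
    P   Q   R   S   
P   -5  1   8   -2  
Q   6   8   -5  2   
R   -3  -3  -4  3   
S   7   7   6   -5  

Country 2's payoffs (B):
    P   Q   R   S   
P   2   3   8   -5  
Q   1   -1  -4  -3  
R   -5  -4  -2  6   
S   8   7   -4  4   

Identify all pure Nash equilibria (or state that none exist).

A profile is a Nash equilibrium when each player is best-responding to the other.
Country 1's best responses — vs P: S (payoff 7); vs Q: Q (payoff 8); vs R: P (payoff 8); vs S: R (payoff 3).
Country 2's best responses — vs P: R (payoff 8); vs Q: P (payoff 1); vs R: S (payoff 6); vs S: P (payoff 8).
Mutual best responses occur at (P, R), (R, S), and (S, P); at each, neither player gains by switching.

(P, R), (R, S), and (S, P)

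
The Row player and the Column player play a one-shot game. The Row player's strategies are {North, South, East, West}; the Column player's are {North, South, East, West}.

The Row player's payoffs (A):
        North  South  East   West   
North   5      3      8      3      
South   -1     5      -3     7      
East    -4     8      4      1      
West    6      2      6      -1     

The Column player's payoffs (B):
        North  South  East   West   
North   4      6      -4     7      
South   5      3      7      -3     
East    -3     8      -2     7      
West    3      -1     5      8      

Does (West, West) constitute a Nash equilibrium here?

Holding the Column player at West: the Row player gets -1 from West but could get 7 by switching to South. The Row player has a profitable deviation.

No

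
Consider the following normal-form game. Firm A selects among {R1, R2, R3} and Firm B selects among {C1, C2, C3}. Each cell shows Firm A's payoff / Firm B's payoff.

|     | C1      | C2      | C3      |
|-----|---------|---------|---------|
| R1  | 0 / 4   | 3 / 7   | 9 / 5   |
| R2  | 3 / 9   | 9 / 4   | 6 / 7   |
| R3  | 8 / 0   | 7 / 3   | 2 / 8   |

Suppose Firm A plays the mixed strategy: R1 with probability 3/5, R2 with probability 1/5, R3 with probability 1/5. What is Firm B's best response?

C3

Compute Firm B's expected payoff from each pure strategy against the given mix.
C1: (3/5)·4 + (1/5)·9 + (1/5)·0 = 21/5
C2: (3/5)·7 + (1/5)·4 + (1/5)·3 = 28/5
C3: (3/5)·5 + (1/5)·7 + (1/5)·8 = 6
Highest expected payoff is 6, from C3.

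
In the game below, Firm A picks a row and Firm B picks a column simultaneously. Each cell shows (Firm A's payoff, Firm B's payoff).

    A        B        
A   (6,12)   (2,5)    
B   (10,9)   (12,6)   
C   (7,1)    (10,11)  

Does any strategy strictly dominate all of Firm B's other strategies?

No strictly dominant strategy

A strategy is strictly dominant if it gives Firm B a strictly higher payoff than every other strategy, against every choice by the opponent.
A is not dominant: against C, B gives 11 > 1.
B is not dominant: against A, A gives 12 > 5.
No single strategy is best against every opponent action.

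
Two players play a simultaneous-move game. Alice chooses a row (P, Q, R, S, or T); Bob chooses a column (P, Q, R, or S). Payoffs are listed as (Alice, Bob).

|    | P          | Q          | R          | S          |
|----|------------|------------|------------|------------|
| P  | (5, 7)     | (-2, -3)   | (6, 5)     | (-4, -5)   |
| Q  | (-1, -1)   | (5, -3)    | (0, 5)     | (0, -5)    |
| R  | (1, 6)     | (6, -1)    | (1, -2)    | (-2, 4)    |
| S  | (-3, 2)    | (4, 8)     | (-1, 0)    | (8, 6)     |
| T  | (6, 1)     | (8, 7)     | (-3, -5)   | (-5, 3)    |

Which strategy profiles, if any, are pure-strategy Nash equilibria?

Check mutual best responses: a cell is a NE iff neither player can gain by unilaterally deviating.
Alice's best responses — vs P: T (payoff 6); vs Q: T (payoff 8); vs R: P (payoff 6); vs S: S (payoff 8).
Bob's best responses — vs P: P (payoff 7); vs Q: R (payoff 5); vs R: P (payoff 6); vs S: Q (payoff 8); vs T: Q (payoff 7).
The only mutual best response is (T, Q); neither player gains by switching there.

(T, Q)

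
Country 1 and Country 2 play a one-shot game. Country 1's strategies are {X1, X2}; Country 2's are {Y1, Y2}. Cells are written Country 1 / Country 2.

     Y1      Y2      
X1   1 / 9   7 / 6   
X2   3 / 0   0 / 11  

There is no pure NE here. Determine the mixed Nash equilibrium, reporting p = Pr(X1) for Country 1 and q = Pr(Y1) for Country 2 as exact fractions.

Each player's mixing probability is pinned down by making the *other* player indifferent.
Country 2 indifferent between Y1 and Y2: p·9 + (1−p)·0 = p·6 + (1−p)·11 ⟹ 0 + 9p = 11 + (-5)p ⟹ p = 11/14.
Country 1 indifferent between X1 and X2: q·1 + (1−q)·7 = q·3 + (1−q)·0 ⟹ 7 + (-6)q = 0 + 3q ⟹ q = 7/9.

p = 11/14, q = 7/9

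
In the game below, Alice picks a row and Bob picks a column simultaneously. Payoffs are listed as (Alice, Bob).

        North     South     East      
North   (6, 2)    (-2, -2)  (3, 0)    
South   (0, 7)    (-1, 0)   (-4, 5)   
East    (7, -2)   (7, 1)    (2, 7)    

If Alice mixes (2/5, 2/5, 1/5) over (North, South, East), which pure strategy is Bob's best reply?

Compute Bob's expected payoff from each pure strategy against the given mix.
North: (2/5)·2 + (2/5)·7 + (1/5)·(-2) = 16/5
South: (2/5)·(-2) + (2/5)·0 + (1/5)·1 = -3/5
East: (2/5)·0 + (2/5)·5 + (1/5)·7 = 17/5
Highest expected payoff is 17/5, from East.

East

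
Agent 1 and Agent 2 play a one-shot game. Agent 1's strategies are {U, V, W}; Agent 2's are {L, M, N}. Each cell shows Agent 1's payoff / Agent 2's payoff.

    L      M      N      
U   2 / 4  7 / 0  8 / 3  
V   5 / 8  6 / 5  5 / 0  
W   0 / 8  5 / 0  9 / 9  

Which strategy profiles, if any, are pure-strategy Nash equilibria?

Find each player's best response to every opponent strategy; NE are the intersections.
Agent 1's best responses — vs L: V (payoff 5); vs M: U (payoff 7); vs N: W (payoff 9).
Agent 2's best responses — vs U: L (payoff 4); vs V: L (payoff 8); vs W: N (payoff 9).
Mutual best responses occur at (V, L) and (W, N); at each, neither player gains by switching.

(V, L) and (W, N)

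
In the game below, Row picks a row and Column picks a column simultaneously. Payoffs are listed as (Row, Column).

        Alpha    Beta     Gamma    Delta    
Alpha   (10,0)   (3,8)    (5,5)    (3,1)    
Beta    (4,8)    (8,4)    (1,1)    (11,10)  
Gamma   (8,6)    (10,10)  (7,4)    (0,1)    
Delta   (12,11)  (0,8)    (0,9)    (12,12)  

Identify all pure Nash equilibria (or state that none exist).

(Gamma, Beta) and (Delta, Delta)

Find each player's best response to every opponent strategy; NE are the intersections.
Row's best responses — vs Alpha: Delta (payoff 12); vs Beta: Gamma (payoff 10); vs Gamma: Gamma (payoff 7); vs Delta: Delta (payoff 12).
Column's best responses — vs Alpha: Beta (payoff 8); vs Beta: Delta (payoff 10); vs Gamma: Beta (payoff 10); vs Delta: Delta (payoff 12).
Mutual best responses occur at (Gamma, Beta) and (Delta, Delta); at each, neither player gains by switching.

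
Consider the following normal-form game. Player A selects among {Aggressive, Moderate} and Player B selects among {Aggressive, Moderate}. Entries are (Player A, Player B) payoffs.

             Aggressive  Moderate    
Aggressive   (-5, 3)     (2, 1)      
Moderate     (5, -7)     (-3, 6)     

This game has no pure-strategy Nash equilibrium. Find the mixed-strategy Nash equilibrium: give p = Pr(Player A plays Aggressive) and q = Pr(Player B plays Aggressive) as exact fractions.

p = 13/15, q = 1/3

Each player's mixing probability is pinned down by making the *other* player indifferent.
Player B indifferent between Aggressive and Moderate: p·3 + (1−p)·(-7) = p·1 + (1−p)·6 ⟹ (-7) + 10p = 6 + (-5)p ⟹ p = 13/15.
Player A indifferent between Aggressive and Moderate: q·(-5) + (1−q)·2 = q·5 + (1−q)·(-3) ⟹ 2 + (-7)q = (-3) + 8q ⟹ q = 1/3.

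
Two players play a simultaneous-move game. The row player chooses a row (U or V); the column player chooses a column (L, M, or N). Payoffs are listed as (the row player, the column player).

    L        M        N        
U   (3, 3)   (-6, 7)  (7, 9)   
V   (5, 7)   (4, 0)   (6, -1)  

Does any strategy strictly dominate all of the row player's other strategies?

None

Check whether one of the row player's strategies beats all alternatives regardless of what the opponent does.
U is not dominant: against L, V gives 5 > 3.
V is not dominant: against N, U gives 7 > 6.
No single strategy is best against every opponent action.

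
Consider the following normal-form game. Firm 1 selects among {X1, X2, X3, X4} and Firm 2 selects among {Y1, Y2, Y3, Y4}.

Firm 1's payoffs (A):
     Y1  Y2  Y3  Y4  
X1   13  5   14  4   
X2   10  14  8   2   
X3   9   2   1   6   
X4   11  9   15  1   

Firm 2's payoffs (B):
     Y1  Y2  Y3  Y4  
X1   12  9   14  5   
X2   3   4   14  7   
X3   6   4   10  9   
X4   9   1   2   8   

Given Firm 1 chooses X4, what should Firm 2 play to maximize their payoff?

Y1

With Firm 1 fixed at X4, Firm 2's payoffs are: Y1 → 9, Y2 → 1, Y3 → 2, Y4 → 8.
The maximum is 9, achieved by Y1.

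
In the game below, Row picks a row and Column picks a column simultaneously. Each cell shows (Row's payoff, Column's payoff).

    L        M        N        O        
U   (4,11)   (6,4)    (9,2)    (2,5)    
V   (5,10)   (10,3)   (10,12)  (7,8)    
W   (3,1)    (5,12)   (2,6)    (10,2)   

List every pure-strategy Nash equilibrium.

(V, N)

A profile is a Nash equilibrium when each player is best-responding to the other.
Row's best responses — vs L: V (payoff 5); vs M: V (payoff 10); vs N: V (payoff 10); vs O: W (payoff 10).
Column's best responses — vs U: L (payoff 11); vs V: N (payoff 12); vs W: M (payoff 12).
The only mutual best response is (V, N); neither player gains by switching there.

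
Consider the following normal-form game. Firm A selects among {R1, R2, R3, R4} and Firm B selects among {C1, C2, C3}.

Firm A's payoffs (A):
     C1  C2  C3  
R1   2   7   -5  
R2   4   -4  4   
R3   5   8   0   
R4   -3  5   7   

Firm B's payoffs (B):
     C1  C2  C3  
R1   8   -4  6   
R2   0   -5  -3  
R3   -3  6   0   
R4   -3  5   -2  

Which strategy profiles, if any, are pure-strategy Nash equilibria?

Find each player's best response to every opponent strategy; NE are the intersections.
Firm A's best responses — vs C1: R3 (payoff 5); vs C2: R3 (payoff 8); vs C3: R4 (payoff 7).
Firm B's best responses — vs R1: C1 (payoff 8); vs R2: C1 (payoff 0); vs R3: C2 (payoff 6); vs R4: C2 (payoff 5).
The only mutual best response is (R3, C2); neither player gains by switching there.

(R3, C2)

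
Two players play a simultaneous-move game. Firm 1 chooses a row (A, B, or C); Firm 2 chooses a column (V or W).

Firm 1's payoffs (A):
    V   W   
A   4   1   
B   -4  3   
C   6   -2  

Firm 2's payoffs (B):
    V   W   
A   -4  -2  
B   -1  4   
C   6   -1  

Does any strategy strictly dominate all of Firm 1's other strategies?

No strictly dominant strategy

Check whether one of Firm 1's strategies beats all alternatives regardless of what the opponent does.
A is not dominant: against V, C gives 6 > 4.
B is not dominant: against V, A gives 4 > -4.
C is not dominant: against W, A gives 1 > -2.
No single strategy is best against every opponent action.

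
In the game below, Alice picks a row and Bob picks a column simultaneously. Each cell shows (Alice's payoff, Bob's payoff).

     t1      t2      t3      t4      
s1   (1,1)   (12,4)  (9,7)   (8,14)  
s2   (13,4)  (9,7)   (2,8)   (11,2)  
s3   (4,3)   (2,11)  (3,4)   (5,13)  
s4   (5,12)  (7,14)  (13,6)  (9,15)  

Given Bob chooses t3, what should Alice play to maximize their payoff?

With Bob fixed at t3, Alice's payoffs are: s1 → 9, s2 → 2, s3 → 3, s4 → 13.
The maximum is 13, achieved by s4.

s4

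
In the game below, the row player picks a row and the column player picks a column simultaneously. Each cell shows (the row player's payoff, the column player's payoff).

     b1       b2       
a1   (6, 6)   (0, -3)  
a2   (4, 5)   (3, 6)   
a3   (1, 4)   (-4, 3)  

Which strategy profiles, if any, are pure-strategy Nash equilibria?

(a1, b1) and (a2, b2)

Check mutual best responses: a cell is a NE iff neither player can gain by unilaterally deviating.
The row player's best responses — vs b1: a1 (payoff 6); vs b2: a2 (payoff 3).
The column player's best responses — vs a1: b1 (payoff 6); vs a2: b2 (payoff 6); vs a3: b1 (payoff 4).
Mutual best responses occur at (a1, b1) and (a2, b2); at each, neither player gains by switching.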